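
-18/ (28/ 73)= -657/ 14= -46.93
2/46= 1/23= 0.04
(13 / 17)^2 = 169 / 289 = 0.58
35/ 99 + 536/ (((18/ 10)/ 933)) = 27504875/ 99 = 277827.02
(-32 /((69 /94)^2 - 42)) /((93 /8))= 2262016 /34070643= 0.07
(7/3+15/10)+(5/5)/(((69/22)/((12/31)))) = 16927/4278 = 3.96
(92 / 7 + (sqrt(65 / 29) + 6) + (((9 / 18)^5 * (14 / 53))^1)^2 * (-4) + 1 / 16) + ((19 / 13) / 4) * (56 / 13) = sqrt(1885) / 29 + 4419184429 / 212675008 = 22.28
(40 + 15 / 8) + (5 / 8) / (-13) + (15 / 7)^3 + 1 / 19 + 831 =882.72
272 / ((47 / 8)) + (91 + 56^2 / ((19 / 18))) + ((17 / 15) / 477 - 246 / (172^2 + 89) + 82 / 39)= 283929338912782 / 91285572105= 3110.34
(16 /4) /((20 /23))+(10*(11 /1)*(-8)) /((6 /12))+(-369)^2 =672028 /5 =134405.60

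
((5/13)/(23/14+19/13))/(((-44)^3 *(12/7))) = -49/57754752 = -0.00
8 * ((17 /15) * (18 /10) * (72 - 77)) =-408 /5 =-81.60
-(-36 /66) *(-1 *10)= -60 /11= -5.45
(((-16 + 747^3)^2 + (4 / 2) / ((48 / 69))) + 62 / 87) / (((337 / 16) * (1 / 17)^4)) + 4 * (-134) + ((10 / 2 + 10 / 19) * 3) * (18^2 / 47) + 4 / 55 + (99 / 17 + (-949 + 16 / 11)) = 16866367857173801011888244362076 / 24480045645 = 688984330411929712392.01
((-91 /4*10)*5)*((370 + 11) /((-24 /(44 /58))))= 3178175 /232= 13699.03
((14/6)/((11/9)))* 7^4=50421/11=4583.73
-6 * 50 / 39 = -100 / 13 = -7.69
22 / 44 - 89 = -177 / 2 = -88.50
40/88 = 5/11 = 0.45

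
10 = 10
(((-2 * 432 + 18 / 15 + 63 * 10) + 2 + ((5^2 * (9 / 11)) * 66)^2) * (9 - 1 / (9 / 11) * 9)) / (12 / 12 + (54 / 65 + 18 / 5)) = -236894996 / 353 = -671090.64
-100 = -100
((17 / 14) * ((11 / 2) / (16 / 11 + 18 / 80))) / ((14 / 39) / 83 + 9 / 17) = 1131946530 / 151936183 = 7.45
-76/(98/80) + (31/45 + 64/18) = -127441/2205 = -57.80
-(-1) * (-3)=-3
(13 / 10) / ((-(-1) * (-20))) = -0.06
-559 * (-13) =7267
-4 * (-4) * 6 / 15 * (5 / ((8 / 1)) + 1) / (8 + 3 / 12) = 1.26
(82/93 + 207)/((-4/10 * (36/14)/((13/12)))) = -8796515/40176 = -218.95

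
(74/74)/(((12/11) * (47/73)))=1.42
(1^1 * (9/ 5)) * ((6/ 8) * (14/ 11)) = 1.72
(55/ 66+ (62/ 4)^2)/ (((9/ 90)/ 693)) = 3341415/ 2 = 1670707.50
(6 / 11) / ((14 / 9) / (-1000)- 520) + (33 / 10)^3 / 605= 7509802869 / 128700385000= 0.06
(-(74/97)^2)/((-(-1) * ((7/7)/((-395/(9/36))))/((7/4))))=15141140/9409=1609.22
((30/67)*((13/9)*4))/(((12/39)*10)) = 169/201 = 0.84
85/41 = 2.07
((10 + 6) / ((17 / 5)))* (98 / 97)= 7840 / 1649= 4.75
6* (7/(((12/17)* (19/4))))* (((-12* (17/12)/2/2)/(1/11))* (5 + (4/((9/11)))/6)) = -3493721/1026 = -3405.19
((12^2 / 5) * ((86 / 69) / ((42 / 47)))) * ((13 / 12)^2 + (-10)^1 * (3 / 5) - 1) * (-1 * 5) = 1695619 / 1449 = 1170.20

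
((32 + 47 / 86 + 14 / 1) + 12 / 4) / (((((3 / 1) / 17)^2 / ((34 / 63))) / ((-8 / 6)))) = -83737172 / 73143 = -1144.84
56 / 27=2.07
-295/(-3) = 98.33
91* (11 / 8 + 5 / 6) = 4823 / 24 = 200.96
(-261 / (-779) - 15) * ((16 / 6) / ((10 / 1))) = -15232 / 3895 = -3.91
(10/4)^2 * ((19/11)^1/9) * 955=453625/396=1145.52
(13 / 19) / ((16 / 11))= 143 / 304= 0.47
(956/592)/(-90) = -239/13320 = -0.02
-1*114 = -114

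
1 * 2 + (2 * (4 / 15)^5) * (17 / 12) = 4564954 / 2278125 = 2.00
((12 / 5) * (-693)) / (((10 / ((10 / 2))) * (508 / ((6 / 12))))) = -2079 / 2540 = -0.82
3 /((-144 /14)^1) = -7 /24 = -0.29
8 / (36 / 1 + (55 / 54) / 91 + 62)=0.08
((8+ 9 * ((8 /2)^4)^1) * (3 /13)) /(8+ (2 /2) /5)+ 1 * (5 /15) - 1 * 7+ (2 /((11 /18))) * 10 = 1602820 /17589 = 91.13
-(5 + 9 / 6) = -13 / 2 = -6.50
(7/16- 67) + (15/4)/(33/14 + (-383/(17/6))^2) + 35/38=-491827970625/7492667024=-65.64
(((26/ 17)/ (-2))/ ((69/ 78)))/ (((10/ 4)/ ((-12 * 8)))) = 64896/ 1955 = 33.19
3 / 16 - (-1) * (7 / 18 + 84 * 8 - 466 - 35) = 24707 / 144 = 171.58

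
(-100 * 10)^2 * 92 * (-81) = -7452000000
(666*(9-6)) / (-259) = -54 / 7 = -7.71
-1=-1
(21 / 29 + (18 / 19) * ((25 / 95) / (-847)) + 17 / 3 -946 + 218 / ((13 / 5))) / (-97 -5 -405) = 295942196546 / 175331995839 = 1.69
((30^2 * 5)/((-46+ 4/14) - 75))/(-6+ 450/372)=43400/5577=7.78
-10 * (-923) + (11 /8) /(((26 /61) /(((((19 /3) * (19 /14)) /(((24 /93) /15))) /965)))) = 41506770601 /4496128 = 9231.67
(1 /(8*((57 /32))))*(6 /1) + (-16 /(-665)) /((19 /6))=5416 /12635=0.43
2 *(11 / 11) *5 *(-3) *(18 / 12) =-45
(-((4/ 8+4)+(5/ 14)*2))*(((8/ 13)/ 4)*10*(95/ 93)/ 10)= -6935/ 8463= -0.82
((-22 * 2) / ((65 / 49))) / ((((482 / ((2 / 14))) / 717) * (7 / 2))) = -2.01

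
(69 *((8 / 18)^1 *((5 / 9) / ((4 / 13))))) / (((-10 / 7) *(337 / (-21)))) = 14651 / 6066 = 2.42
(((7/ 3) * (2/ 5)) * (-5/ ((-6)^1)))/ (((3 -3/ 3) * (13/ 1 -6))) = 1/ 18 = 0.06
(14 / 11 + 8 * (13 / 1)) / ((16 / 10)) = 2895 / 44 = 65.80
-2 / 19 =-0.11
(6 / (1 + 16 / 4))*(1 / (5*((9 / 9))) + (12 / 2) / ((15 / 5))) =66 / 25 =2.64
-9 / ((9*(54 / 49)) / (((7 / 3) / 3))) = -343 / 486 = -0.71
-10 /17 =-0.59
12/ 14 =6/ 7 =0.86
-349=-349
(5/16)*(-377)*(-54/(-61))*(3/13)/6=-3915/976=-4.01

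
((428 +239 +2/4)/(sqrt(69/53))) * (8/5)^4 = 182272 * sqrt(3657)/2875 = 3833.93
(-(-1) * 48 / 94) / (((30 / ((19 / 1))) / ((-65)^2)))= 64220 / 47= 1366.38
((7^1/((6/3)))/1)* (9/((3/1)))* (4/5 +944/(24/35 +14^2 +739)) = 3110058/163745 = 18.99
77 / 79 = 0.97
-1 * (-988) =988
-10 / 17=-0.59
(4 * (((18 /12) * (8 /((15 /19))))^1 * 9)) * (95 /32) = 3249 /2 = 1624.50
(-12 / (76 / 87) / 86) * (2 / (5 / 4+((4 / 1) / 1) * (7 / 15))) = -15660 / 152779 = -0.10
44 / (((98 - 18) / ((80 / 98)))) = 22 / 49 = 0.45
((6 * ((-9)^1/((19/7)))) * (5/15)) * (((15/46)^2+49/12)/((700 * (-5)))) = 19947/2512750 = 0.01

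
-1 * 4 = -4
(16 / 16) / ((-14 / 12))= -6 / 7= -0.86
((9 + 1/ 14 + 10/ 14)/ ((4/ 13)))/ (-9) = -1781/ 504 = -3.53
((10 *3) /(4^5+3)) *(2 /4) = 0.01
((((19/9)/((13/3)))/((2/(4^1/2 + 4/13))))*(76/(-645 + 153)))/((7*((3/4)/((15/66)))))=-18050/4801797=-0.00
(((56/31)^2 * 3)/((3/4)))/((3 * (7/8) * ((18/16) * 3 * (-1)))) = -1.47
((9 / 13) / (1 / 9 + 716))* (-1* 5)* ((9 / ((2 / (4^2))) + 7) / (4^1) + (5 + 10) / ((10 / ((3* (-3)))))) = -2025 / 67028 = -0.03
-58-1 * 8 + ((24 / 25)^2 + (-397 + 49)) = -258174 / 625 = -413.08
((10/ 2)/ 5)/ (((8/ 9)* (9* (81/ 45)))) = 5/ 72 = 0.07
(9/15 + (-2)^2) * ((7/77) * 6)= 2.51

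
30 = 30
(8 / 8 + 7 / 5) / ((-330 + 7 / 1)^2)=0.00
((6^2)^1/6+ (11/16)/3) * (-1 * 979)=-292721/48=-6098.35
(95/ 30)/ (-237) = -19/ 1422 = -0.01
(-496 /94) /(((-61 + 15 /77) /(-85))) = -811580 /110027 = -7.38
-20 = -20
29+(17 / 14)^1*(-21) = 7 / 2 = 3.50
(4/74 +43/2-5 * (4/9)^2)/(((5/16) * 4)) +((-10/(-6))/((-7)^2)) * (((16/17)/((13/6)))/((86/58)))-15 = 2041798765/1395544059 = 1.46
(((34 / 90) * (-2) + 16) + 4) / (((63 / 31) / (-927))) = -2765138 / 315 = -8778.22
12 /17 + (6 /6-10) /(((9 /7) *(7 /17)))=-16.29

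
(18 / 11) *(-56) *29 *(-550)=1461600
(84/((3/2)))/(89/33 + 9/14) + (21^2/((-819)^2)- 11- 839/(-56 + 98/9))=23217454885/952842618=24.37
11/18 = 0.61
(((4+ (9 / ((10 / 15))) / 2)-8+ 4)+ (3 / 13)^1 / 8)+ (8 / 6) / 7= 15221 / 2184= 6.97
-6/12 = -1/2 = -0.50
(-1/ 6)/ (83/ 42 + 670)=-7/ 28223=-0.00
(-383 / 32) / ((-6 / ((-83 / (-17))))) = 31789 / 3264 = 9.74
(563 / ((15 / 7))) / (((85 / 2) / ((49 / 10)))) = 193109 / 6375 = 30.29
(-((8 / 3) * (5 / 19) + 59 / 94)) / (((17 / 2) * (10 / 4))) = -838 / 13395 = -0.06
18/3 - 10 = -4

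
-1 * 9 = -9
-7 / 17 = -0.41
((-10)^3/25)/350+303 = 302.89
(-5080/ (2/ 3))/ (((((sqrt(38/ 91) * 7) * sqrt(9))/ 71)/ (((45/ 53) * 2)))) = -8115300 * sqrt(3458)/ 7049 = -67700.14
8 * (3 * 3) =72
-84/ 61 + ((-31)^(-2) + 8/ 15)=-740977/ 879315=-0.84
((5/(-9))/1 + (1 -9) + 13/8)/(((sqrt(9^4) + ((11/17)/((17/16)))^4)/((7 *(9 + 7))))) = -48732641482826/5093962787673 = -9.57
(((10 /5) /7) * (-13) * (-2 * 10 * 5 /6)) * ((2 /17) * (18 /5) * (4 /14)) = 6240 /833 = 7.49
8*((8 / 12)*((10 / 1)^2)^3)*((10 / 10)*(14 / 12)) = 56000000 / 9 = 6222222.22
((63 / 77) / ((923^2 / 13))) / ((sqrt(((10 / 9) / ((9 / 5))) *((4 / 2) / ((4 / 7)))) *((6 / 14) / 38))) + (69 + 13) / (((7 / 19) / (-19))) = -29602 / 7 + 1026 *sqrt(7) / 3604315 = -4228.86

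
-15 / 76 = -0.20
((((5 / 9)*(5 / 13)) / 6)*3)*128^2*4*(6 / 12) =409600 / 117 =3500.85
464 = 464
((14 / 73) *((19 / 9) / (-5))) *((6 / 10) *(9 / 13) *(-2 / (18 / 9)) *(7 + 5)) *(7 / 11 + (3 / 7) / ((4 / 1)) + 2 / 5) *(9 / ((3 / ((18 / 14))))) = 16261074 / 9134125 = 1.78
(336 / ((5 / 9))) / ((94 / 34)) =51408 / 235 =218.76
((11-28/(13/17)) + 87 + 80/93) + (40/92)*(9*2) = 1948462/27807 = 70.07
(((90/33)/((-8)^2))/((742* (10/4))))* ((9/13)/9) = 3/1697696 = 0.00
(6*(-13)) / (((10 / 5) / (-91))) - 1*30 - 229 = 3290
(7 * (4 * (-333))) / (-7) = 1332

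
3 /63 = 1 /21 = 0.05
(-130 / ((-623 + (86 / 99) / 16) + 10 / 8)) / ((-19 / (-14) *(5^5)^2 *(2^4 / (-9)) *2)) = -81081 / 18272025390625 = -0.00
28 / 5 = 5.60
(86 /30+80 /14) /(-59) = -901 /6195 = -0.15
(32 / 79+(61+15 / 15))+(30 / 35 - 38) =13970 / 553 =25.26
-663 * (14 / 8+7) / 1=-23205 / 4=-5801.25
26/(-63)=-0.41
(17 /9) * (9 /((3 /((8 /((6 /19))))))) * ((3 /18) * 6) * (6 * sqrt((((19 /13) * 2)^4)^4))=11234694885873664 /2447192163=4590851.12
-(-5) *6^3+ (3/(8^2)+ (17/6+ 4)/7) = 1452895/1344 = 1081.02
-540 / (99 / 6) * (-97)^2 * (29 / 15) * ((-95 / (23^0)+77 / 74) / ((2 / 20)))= 227664303960 / 407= 559371754.20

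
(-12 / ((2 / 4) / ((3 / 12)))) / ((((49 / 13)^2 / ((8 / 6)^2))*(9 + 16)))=-5408 / 180075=-0.03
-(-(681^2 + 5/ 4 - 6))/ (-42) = -1855025/ 168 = -11041.82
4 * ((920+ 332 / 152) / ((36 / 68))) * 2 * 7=5560156 / 57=97546.60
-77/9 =-8.56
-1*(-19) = 19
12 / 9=4 / 3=1.33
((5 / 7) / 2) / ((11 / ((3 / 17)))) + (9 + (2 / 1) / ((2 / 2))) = 28813 / 2618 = 11.01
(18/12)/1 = 3/2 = 1.50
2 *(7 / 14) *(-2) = -2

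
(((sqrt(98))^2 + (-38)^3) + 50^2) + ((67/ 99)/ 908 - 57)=-4704138185/ 89892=-52331.00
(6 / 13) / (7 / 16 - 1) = -32 / 39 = -0.82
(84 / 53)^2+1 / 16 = 115705 / 44944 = 2.57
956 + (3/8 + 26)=7859/8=982.38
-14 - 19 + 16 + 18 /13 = -203 /13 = -15.62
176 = 176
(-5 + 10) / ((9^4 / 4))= 20 / 6561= 0.00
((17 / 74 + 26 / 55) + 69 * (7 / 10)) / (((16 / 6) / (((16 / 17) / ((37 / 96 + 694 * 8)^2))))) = 1102823424 / 1965825690784879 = 0.00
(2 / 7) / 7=2 / 49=0.04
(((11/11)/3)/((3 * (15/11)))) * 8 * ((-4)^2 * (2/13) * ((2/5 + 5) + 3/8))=27104/2925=9.27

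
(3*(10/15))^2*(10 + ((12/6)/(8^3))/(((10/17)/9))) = 25753/640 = 40.24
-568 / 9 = -63.11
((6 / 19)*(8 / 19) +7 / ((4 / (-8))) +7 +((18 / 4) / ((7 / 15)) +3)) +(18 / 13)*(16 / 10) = 2625191 / 328510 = 7.99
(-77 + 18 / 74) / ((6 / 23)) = -32660 / 111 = -294.23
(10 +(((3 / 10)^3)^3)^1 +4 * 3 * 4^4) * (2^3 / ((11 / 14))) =21574000137781 / 687500000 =31380.36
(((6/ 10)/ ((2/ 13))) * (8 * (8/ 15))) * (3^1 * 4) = 4992/ 25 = 199.68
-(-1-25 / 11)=36 / 11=3.27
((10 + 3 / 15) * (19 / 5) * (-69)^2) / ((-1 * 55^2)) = -4613409 / 75625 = -61.00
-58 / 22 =-29 / 11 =-2.64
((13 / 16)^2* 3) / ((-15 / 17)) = -2873 / 1280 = -2.24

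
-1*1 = -1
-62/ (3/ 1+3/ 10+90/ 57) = -11780/ 927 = -12.71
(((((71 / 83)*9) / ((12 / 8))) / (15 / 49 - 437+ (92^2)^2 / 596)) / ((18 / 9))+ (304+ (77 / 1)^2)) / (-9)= -150785880021733 / 217723875426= -692.56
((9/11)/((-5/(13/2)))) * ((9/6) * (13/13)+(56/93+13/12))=-9243/2728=-3.39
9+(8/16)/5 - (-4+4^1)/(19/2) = 91/10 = 9.10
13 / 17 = 0.76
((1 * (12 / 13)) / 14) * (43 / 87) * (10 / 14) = 430 / 18473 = 0.02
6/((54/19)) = 19/9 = 2.11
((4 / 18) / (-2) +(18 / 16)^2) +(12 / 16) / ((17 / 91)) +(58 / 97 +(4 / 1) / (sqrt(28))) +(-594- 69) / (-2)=2 * sqrt(7) / 7 +320344441 / 949824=338.02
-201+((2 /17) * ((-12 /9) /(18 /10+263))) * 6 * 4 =-1131107 /5627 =-201.01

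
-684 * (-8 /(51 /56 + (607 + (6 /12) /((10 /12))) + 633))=1532160 /347623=4.41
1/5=0.20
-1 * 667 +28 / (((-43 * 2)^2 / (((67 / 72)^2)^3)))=-171813040371426449 / 257591714512896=-667.00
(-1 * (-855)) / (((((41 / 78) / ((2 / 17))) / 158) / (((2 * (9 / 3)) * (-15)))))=-2721181.64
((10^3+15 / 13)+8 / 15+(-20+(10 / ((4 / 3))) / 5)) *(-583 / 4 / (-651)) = 223547269 / 1015560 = 220.12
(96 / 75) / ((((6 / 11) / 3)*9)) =176 / 225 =0.78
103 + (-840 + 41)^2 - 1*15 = 638489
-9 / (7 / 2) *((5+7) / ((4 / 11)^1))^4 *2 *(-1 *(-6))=-256158936 / 7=-36594133.71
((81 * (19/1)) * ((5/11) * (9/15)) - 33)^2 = 149557.98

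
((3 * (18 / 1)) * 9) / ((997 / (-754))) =-366444 / 997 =-367.55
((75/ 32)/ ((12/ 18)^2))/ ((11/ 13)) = 8775/ 1408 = 6.23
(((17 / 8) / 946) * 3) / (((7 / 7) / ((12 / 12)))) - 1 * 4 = -3.99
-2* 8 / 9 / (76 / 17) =-68 / 171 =-0.40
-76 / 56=-19 / 14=-1.36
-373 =-373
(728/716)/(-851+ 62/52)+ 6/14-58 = -1593900139/27685035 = -57.57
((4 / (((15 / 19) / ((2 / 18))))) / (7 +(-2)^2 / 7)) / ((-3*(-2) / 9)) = 266 / 2385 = 0.11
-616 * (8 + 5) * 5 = -40040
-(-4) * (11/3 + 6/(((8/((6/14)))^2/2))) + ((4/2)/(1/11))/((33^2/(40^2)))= 914465/19404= 47.13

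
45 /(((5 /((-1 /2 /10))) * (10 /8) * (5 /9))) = -81 /125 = -0.65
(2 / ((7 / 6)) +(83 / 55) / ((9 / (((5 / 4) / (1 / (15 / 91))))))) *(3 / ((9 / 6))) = 3001 / 858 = 3.50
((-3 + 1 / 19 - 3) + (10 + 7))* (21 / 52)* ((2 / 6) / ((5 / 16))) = 1176 / 247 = 4.76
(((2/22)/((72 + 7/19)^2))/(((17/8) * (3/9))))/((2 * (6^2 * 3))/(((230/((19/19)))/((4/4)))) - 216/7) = -116242/141913715625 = -0.00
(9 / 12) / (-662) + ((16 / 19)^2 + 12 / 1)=12147941 / 955928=12.71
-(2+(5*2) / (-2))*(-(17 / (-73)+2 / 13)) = 225 / 949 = 0.24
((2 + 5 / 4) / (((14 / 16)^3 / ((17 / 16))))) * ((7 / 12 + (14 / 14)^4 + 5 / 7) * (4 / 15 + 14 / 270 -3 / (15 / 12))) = -24.65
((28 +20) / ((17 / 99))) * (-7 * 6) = -199584 / 17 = -11740.24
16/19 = 0.84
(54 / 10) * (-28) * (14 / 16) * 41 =-54243 / 10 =-5424.30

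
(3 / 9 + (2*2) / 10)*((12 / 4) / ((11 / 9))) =1.80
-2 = -2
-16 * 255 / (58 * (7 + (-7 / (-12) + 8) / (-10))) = -244800 / 21373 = -11.45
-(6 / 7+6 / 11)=-108 / 77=-1.40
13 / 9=1.44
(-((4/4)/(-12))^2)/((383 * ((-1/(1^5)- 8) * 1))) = 0.00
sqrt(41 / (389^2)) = sqrt(41) / 389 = 0.02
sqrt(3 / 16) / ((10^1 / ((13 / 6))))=13 * sqrt(3) / 240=0.09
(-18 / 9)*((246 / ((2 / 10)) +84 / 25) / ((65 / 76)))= -4686768 / 1625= -2884.16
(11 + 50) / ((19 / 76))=244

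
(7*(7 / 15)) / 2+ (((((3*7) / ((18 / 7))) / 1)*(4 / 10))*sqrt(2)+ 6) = 49*sqrt(2) / 15+ 229 / 30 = 12.25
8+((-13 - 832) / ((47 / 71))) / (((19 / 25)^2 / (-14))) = 525091986 / 16967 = 30947.84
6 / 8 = 3 / 4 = 0.75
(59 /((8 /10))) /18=295 /72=4.10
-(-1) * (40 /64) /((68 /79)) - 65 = -34965 /544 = -64.27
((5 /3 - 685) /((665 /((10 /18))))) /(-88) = 1025 /158004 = 0.01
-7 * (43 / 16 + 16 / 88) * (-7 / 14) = 3535 / 352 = 10.04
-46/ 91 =-0.51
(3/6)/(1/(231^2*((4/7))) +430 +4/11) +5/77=66787187/1010443973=0.07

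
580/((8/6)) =435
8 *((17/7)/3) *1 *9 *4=1632/7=233.14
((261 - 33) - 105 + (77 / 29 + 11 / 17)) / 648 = 62267 / 319464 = 0.19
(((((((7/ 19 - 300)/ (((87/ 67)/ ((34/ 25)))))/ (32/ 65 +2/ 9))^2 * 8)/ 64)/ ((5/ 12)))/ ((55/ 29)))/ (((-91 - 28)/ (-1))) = 11285774363628531/ 44014777441250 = 256.41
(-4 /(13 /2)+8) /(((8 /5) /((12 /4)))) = 180 /13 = 13.85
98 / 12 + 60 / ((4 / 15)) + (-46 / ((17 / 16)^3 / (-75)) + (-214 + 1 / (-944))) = 40286221301 / 13913616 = 2895.45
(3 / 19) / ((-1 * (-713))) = 3 / 13547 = 0.00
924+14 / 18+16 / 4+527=13102 / 9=1455.78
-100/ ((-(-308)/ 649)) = -1475/ 7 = -210.71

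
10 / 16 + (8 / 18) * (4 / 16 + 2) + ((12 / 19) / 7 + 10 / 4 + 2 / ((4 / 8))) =8741 / 1064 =8.22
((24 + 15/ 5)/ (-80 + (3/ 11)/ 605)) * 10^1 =-1796850/ 532397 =-3.38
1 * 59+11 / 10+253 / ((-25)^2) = 75631 / 1250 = 60.50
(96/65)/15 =32/325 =0.10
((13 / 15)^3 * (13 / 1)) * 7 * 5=199927 / 675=296.19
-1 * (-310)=310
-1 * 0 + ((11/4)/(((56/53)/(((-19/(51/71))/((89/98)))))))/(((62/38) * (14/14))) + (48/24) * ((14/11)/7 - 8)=-1537832389/24764784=-62.10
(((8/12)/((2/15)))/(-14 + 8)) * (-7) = 35/6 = 5.83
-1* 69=-69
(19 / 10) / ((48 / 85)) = 323 / 96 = 3.36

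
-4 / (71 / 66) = -264 / 71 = -3.72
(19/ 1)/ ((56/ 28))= 19/ 2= 9.50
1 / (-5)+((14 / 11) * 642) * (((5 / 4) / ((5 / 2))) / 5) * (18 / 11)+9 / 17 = 1378552 / 10285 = 134.04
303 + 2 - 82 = 223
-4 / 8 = -1 / 2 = -0.50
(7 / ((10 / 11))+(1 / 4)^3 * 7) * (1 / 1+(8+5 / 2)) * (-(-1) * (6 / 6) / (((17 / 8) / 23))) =77763 / 80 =972.04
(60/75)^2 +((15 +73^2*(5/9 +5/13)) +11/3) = 14711222/2925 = 5029.48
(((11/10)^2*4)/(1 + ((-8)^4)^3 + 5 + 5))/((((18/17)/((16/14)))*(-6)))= -4114/324699527629575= -0.00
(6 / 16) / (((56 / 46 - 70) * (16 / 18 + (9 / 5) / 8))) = -0.00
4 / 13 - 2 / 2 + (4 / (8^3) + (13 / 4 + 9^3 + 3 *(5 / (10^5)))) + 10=771228281 / 1040000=741.57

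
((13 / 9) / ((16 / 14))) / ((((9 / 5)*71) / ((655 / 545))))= 59605 / 5014872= 0.01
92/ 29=3.17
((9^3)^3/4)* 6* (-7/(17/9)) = -73222472421/34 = -2153602130.03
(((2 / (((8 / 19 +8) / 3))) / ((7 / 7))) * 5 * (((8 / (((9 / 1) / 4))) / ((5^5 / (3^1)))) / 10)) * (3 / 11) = 57 / 171875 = 0.00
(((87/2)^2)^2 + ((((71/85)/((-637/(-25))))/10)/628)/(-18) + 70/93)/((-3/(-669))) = 3030010814436624989/3794741496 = 798476211.79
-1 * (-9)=9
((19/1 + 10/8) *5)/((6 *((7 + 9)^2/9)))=1215/2048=0.59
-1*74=-74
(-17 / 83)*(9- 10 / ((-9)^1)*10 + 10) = -4607 / 747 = -6.17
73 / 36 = 2.03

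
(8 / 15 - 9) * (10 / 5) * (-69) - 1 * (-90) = 6292 / 5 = 1258.40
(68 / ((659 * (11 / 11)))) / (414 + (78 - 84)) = 1 / 3954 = 0.00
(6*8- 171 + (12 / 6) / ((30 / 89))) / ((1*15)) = -1756 / 225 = -7.80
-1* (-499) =499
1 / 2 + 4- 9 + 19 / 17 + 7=123 / 34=3.62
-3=-3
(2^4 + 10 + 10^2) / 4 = 63 / 2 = 31.50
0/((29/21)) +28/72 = 7/18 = 0.39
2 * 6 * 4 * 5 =240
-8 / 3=-2.67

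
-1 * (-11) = 11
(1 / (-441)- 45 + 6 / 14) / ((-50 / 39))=255541 / 7350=34.77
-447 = -447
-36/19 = -1.89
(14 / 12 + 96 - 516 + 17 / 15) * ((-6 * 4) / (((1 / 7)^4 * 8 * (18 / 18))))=30086931 / 10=3008693.10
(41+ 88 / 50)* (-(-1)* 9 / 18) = 1069 / 50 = 21.38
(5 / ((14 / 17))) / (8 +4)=85 / 168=0.51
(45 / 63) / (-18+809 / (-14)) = -10 / 1061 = -0.01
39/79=0.49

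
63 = 63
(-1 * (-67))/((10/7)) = 469/10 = 46.90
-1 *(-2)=2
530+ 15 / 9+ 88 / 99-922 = -389.44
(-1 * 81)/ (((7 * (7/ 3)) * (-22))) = 243/ 1078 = 0.23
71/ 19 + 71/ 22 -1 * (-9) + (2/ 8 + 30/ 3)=21915/ 836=26.21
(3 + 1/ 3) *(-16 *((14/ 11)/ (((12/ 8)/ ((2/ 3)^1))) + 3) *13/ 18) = -367120/ 2673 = -137.34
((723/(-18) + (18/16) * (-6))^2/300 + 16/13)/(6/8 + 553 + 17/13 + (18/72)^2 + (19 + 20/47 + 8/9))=226154459/15188711700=0.01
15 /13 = 1.15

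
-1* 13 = -13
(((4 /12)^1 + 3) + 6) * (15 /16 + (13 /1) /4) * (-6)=-469 /2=-234.50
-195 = -195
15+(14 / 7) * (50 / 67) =1105 / 67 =16.49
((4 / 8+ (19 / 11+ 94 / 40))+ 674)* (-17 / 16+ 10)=1940731 / 320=6064.78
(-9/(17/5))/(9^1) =-5/17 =-0.29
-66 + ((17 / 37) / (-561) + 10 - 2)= -70819 / 1221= -58.00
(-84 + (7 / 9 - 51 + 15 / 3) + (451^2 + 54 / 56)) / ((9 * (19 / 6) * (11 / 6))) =51224731 / 13167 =3890.39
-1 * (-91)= 91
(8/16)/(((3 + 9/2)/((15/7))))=1/7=0.14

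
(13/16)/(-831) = -13/13296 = -0.00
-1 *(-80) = 80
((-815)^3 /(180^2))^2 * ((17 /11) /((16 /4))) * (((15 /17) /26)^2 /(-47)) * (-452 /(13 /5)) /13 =6622989882234428125 /187387388457984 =35343.84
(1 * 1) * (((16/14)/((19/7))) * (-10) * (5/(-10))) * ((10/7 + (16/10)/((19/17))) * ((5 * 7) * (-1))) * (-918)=69841440/361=193466.59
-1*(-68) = 68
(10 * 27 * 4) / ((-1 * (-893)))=1080 / 893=1.21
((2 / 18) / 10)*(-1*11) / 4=-11 / 360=-0.03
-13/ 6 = -2.17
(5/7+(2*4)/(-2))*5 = -115/7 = -16.43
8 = 8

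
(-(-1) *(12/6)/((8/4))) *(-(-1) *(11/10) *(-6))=-33/5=-6.60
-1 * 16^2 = -256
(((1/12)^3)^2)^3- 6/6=-26623333280885243903/26623333280885243904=-1.00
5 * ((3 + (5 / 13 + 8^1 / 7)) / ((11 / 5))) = 10300 / 1001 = 10.29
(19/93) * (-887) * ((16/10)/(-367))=134824/170655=0.79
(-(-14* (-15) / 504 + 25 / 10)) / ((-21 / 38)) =95 / 18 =5.28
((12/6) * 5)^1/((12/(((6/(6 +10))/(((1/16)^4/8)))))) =163840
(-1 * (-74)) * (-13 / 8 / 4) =-30.06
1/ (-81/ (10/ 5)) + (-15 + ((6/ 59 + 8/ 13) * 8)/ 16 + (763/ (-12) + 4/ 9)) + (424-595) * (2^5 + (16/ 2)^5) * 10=-13938336039175/ 248508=-56088077.81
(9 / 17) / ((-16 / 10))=-45 / 136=-0.33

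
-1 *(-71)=71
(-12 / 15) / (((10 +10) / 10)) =-2 / 5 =-0.40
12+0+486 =498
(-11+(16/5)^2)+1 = 6/25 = 0.24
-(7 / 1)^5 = -16807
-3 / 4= -0.75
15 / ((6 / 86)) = 215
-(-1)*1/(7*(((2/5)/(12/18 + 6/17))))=130/357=0.36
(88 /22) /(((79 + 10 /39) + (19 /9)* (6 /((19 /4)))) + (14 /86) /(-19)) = 21242 /435007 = 0.05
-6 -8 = -14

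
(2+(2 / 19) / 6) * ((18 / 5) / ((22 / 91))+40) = 69437 / 627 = 110.74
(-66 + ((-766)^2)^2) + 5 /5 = 344282603471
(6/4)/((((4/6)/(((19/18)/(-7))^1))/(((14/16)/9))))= -19/576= -0.03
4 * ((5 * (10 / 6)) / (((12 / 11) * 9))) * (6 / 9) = 550 / 243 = 2.26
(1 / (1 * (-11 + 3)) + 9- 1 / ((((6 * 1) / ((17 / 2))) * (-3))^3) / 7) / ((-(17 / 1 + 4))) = -2903417 / 6858432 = -0.42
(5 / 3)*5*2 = 50 / 3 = 16.67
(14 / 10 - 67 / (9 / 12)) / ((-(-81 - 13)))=-1319 / 1410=-0.94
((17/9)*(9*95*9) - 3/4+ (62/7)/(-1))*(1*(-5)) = -72626.96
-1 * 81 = -81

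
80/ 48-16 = -43/ 3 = -14.33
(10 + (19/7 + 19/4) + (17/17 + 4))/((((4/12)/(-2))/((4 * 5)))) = -18870/7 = -2695.71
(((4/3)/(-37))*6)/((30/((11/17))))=-44/9435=-0.00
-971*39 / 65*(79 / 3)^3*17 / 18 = -8138594773 / 810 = -10047647.87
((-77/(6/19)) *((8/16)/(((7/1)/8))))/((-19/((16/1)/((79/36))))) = 4224/79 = 53.47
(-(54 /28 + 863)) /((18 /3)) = -12109 /84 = -144.15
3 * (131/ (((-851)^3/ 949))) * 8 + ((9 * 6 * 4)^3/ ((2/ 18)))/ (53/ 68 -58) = -1267010174607431016/ 799334681147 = -1585080.95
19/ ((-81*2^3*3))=-19/ 1944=-0.01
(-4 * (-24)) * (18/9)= 192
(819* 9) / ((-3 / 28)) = -68796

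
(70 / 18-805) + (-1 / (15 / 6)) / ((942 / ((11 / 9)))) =-16979561 / 21195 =-801.11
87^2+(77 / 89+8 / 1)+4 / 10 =3372328 / 445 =7578.27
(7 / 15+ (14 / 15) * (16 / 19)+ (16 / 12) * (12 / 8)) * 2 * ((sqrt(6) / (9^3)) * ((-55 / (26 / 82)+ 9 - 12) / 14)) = -236282 * sqrt(6) / 2100735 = -0.28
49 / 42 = 7 / 6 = 1.17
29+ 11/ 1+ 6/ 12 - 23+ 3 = 41/ 2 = 20.50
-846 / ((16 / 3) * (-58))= 1269 / 464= 2.73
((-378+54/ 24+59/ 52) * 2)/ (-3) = 9740/ 39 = 249.74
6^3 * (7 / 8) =189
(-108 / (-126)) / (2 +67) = 2 / 161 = 0.01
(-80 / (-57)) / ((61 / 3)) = 80 / 1159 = 0.07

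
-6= -6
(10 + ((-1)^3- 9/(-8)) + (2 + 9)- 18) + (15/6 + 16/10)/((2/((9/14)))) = 4.44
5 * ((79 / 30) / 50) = 79 / 300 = 0.26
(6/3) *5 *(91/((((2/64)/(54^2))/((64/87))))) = 1811496960/29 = 62465412.41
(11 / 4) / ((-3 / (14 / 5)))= -77 / 30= -2.57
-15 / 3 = -5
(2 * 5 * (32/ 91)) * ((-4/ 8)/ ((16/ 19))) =-190/ 91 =-2.09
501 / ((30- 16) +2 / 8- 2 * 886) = -2004 / 7031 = -0.29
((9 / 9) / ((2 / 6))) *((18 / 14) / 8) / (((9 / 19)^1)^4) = 130321 / 13608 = 9.58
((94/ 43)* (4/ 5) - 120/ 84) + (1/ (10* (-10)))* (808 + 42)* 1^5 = -24621/ 3010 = -8.18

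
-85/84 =-1.01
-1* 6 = -6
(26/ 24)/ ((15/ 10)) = 13/ 18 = 0.72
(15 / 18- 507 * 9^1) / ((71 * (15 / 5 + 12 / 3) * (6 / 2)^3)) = -27373 / 80514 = -0.34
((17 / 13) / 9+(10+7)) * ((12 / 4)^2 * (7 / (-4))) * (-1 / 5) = 7021 / 130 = 54.01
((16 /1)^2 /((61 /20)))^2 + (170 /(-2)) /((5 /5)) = 6959.99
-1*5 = -5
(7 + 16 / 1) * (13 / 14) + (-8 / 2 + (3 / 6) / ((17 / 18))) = 4257 / 238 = 17.89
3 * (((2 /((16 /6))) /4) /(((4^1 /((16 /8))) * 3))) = 3 /32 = 0.09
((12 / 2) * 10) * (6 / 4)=90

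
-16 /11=-1.45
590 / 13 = 45.38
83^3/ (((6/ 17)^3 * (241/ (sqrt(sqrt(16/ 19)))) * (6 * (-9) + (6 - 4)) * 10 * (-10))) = 9.94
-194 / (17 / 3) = -582 / 17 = -34.24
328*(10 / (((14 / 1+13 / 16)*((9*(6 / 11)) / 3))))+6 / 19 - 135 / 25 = 26390561 / 202635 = 130.24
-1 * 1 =-1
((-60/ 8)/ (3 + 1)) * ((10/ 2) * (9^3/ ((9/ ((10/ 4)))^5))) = -78125/ 6912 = -11.30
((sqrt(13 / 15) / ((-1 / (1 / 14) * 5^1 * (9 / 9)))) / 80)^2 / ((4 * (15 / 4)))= 13 / 7056000000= 0.00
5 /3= 1.67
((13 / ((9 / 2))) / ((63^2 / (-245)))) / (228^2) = -0.00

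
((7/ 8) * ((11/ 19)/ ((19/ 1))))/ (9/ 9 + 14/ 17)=1309/ 89528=0.01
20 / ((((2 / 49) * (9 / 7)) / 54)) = 20580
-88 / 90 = -44 / 45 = -0.98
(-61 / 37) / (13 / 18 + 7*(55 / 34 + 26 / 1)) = -9333 / 1098493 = -0.01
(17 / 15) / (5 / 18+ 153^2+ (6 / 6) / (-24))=24 / 495725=0.00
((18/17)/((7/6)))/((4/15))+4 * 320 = 1283.40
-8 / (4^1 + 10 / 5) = -4 / 3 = -1.33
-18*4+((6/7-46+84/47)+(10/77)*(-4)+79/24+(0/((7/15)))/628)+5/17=-112.29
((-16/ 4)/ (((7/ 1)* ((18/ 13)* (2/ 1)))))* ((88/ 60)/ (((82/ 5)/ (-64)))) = 9152/ 7749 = 1.18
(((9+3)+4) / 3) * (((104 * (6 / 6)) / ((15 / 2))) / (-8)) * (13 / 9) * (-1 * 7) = 37856 / 405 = 93.47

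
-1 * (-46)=46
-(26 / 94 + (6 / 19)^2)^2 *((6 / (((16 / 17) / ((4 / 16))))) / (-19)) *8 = 2079179475 / 21878810764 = 0.10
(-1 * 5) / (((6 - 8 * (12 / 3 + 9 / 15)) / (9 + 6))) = 375 / 154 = 2.44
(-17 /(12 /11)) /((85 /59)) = -649 /60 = -10.82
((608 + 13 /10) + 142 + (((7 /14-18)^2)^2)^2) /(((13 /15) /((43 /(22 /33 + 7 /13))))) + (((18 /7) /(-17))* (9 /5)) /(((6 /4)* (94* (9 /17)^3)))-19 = 4117723393890876607 /11370240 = 362149206515.51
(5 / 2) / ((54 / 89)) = 445 / 108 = 4.12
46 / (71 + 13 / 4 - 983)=-184 / 3635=-0.05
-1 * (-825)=825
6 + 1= 7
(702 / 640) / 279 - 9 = -89241 / 9920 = -9.00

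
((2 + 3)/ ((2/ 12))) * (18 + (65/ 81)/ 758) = 5526145/ 10233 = 540.03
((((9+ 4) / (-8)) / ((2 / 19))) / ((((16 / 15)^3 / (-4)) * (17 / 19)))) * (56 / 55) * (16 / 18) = 2463825 / 47872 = 51.47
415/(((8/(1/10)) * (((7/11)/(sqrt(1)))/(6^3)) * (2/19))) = 468369/28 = 16727.46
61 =61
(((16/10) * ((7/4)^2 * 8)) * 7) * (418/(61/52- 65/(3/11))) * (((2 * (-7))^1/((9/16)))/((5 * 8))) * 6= 1670020352/924925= 1805.57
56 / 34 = 28 / 17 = 1.65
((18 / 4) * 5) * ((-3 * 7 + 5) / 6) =-60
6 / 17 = 0.35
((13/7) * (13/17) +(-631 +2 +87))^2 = 4138220241/14161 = 292226.55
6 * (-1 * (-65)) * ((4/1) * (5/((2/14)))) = 54600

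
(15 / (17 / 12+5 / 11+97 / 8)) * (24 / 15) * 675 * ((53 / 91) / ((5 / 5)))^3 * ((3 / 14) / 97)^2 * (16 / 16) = 286522719120 / 256748647156729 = 0.00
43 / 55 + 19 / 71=4098 / 3905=1.05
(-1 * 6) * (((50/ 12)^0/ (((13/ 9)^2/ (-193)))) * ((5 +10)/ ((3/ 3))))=1406970/ 169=8325.27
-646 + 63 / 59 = -38051 / 59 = -644.93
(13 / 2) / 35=13 / 70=0.19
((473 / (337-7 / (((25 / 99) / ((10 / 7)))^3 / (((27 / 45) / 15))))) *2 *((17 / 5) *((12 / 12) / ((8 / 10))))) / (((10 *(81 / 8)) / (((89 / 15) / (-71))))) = -8766700250 / 756384166449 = -0.01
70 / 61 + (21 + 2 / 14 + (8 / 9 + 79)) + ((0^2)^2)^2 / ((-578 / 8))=392675 / 3843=102.18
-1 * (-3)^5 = 243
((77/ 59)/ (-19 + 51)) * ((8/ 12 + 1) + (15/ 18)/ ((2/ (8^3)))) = 8.77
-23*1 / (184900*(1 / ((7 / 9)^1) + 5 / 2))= -0.00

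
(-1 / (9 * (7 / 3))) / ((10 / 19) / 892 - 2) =0.02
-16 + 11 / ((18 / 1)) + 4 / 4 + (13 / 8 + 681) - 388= 280.24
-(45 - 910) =865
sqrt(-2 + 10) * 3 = 6 * sqrt(2) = 8.49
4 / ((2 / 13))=26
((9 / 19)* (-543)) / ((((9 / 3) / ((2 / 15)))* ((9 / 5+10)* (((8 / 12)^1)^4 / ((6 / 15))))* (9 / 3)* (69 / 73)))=-356751 / 515660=-0.69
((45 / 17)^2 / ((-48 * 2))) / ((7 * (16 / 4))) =-675 / 258944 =-0.00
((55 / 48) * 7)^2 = 148225 / 2304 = 64.33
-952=-952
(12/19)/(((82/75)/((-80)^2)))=2880000/779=3697.05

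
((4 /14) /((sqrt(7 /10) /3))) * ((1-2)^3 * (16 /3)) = -32 * sqrt(70) /49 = -5.46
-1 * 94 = -94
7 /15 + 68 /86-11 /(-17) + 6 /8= 116423 /43860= 2.65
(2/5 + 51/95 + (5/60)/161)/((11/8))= 0.68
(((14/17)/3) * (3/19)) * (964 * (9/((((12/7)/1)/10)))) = 708540/323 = 2193.62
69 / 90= 23 / 30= 0.77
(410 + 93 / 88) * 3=108519 / 88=1233.17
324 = 324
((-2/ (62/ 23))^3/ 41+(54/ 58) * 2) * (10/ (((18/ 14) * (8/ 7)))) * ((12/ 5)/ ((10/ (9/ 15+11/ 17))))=170374707307/ 45162411225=3.77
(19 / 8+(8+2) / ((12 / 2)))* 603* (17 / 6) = 110483 / 16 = 6905.19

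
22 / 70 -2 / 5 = -3 / 35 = -0.09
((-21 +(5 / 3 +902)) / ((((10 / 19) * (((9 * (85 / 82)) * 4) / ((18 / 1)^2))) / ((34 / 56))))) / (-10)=-773547 / 875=-884.05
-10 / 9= -1.11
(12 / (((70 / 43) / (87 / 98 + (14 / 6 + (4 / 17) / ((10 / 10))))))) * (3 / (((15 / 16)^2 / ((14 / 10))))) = 7606528 / 62475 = 121.75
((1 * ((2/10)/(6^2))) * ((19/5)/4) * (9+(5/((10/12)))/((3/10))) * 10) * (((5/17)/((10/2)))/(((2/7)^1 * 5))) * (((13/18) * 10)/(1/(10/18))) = 50141/198288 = 0.25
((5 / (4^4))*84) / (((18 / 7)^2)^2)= 84035 / 2239488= 0.04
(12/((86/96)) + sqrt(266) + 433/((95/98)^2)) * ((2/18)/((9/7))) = 7 * sqrt(266)/81 + 1288106932/31434075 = 42.39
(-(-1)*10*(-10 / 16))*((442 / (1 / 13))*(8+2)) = -359125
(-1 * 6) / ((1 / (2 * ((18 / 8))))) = -27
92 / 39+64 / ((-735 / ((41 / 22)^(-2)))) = 12495684 / 5353985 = 2.33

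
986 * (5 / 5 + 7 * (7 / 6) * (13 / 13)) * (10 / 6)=135575 / 9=15063.89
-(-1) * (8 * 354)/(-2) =-1416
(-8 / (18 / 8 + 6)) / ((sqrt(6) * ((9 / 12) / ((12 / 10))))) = -128 * sqrt(6) / 495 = -0.63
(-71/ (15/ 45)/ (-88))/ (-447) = -71/ 13112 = -0.01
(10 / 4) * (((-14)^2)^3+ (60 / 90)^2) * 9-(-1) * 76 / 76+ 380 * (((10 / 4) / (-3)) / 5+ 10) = 508254923 / 3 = 169418307.67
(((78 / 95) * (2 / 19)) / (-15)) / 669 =-52 / 6037725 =-0.00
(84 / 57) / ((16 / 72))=126 / 19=6.63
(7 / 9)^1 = 0.78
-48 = -48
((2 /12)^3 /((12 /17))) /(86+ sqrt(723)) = 731 /8648208 - 17 * sqrt(723) /17296416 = 0.00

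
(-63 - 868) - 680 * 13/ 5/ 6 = -3677/ 3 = -1225.67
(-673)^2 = 452929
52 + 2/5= 262/5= 52.40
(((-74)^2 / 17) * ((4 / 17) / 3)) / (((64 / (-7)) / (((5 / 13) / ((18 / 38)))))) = -910385 / 405756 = -2.24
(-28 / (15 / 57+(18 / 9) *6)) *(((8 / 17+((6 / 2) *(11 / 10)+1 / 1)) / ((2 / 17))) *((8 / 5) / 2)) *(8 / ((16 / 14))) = -3020164 / 5825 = -518.48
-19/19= -1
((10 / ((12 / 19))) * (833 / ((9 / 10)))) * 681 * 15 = 449091125 / 3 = 149697041.67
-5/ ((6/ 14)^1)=-11.67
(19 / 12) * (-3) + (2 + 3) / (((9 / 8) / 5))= 629 / 36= 17.47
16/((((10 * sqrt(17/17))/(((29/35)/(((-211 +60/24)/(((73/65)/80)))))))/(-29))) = 61393/23716875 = 0.00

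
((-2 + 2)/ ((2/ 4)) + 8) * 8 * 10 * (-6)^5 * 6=-29859840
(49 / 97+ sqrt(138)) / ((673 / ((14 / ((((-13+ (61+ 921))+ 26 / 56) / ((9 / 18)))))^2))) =0.00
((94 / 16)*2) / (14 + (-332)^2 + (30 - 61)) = 47 / 440828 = 0.00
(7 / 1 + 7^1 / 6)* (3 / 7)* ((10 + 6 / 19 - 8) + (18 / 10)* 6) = 4361 / 95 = 45.91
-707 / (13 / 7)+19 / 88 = -435265 / 1144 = -380.48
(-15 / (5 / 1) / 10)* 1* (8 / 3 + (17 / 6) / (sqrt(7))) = -4 / 5 - 17* sqrt(7) / 140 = -1.12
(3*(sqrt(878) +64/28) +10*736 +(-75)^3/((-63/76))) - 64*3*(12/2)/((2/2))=3*sqrt(878) +3606004/7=515232.32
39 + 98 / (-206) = 3968 / 103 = 38.52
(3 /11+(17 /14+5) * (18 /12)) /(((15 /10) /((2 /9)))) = 985 /693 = 1.42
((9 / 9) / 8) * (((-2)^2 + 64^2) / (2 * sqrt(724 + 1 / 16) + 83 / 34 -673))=-56753225 / 73778048 -296225 * sqrt(11585) / 516446336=-0.83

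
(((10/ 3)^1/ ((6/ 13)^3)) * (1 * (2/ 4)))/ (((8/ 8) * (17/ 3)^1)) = 10985/ 3672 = 2.99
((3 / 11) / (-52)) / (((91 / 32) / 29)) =-696 / 13013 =-0.05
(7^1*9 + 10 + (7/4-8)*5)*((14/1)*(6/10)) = 3507/10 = 350.70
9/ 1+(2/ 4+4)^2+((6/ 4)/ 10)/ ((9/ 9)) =147/ 5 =29.40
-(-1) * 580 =580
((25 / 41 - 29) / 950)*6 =-3492 / 19475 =-0.18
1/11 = 0.09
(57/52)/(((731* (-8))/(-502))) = 14307/152048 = 0.09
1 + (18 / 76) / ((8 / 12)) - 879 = -66701 / 76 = -877.64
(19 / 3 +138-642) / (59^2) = -1493 / 10443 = -0.14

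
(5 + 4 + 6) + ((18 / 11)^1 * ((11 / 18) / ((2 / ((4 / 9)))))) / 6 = 406 / 27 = 15.04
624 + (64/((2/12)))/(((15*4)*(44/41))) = 34648/55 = 629.96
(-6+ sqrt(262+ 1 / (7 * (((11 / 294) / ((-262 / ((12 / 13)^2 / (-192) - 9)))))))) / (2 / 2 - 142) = 2 / 47 - sqrt(185853571574) / 3146979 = -0.09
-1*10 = -10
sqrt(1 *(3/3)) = 1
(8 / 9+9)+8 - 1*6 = 11.89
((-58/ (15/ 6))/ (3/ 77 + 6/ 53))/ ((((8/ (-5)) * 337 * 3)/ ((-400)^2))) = 15080.36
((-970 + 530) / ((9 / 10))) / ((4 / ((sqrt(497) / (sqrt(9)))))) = -1100 * sqrt(497) / 27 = -908.25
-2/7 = -0.29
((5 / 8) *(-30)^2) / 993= 375 / 662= 0.57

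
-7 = -7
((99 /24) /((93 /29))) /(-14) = -319 /3472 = -0.09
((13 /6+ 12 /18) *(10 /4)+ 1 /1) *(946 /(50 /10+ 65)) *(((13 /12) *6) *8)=596453 /105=5680.50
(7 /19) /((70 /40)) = 4 /19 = 0.21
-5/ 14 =-0.36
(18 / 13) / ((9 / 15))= 30 / 13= 2.31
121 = 121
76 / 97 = 0.78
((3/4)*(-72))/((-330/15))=27/11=2.45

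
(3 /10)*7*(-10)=-21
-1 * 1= -1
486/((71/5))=2430/71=34.23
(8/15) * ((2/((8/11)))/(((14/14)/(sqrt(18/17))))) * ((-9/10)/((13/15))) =-1.57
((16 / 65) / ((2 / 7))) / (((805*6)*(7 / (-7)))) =-4 / 22425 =-0.00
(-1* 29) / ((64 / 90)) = -1305 / 32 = -40.78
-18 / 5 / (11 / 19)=-342 / 55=-6.22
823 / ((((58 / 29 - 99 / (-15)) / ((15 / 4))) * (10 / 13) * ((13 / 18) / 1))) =111105 / 172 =645.96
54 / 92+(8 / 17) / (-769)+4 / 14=3670937 / 4209506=0.87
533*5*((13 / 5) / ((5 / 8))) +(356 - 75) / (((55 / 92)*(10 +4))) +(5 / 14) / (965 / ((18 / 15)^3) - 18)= 99954661346 / 8988749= 11119.97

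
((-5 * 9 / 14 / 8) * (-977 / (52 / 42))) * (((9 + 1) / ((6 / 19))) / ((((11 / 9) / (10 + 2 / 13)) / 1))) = 83409.93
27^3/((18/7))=15309/2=7654.50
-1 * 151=-151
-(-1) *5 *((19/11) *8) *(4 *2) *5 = 30400/11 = 2763.64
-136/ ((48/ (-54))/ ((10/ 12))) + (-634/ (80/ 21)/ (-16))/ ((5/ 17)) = 521169/ 3200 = 162.87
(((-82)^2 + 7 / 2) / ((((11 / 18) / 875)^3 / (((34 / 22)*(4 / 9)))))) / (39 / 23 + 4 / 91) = 415653089030156250000 / 53307881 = 7797216494689.71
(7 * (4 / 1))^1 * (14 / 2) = 196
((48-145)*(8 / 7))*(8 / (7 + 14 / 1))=-6208 / 147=-42.23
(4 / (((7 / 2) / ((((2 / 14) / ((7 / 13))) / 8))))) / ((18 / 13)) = 0.03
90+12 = 102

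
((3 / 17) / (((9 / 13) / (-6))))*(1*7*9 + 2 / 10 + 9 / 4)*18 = -9009 / 5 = -1801.80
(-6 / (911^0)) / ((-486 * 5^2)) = 1 / 2025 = 0.00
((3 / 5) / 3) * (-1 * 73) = -73 / 5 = -14.60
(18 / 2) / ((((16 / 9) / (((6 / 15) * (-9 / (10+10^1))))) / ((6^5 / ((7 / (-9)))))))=1594323 / 175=9110.42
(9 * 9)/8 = 81/8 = 10.12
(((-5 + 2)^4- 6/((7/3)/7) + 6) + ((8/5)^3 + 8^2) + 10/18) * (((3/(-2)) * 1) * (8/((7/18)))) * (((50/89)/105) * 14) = -4955456/15575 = -318.17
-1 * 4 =-4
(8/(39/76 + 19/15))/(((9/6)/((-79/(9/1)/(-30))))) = 48032/54783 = 0.88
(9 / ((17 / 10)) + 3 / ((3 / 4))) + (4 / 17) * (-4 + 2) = 150 / 17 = 8.82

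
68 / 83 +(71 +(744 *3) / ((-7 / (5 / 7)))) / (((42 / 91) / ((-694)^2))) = -1995851169586 / 12201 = -163580949.89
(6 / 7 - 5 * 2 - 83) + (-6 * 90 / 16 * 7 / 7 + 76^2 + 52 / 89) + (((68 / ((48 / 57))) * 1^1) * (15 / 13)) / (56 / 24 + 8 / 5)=5422902333 / 955682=5674.38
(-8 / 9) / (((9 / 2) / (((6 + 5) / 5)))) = -176 / 405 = -0.43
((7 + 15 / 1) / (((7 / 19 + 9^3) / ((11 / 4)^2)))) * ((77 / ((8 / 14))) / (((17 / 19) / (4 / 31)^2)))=258984649 / 452796292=0.57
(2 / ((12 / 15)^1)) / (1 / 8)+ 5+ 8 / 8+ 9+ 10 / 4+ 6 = 87 / 2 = 43.50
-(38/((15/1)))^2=-1444/225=-6.42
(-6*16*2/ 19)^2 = 36864/ 361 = 102.12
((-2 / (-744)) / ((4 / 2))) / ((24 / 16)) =1 / 1116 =0.00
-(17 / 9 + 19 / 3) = -74 / 9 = -8.22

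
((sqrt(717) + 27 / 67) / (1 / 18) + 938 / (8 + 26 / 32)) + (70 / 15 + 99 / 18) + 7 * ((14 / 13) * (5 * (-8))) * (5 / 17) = 48954891 / 1391858 + 18 * sqrt(717) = 517.16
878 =878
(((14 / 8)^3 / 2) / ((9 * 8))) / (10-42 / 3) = -343 / 36864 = -0.01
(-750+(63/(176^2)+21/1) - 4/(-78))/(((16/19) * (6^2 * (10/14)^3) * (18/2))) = -5738963047699/782825472000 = -7.33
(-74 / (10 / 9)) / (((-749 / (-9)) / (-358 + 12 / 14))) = 1498500 / 5243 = 285.81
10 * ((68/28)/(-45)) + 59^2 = 219269/63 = 3480.46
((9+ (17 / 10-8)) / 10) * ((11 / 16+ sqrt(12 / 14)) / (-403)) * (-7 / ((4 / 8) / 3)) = 6237 / 322400+ 81 * sqrt(42) / 20150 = 0.05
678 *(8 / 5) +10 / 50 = 1085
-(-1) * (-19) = -19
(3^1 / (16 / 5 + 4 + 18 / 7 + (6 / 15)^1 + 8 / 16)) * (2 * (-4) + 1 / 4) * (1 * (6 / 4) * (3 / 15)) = -217 / 332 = -0.65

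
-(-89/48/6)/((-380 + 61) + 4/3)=-89/91488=-0.00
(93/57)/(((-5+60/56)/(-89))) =38626/1045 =36.96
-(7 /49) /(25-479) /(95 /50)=5 /30191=0.00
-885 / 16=-55.31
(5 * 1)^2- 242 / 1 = -217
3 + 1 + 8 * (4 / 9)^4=28292 / 6561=4.31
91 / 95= 0.96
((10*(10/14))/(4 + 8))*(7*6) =25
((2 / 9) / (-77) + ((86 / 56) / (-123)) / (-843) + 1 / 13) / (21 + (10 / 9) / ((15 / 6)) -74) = -30744177 / 21819529732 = -0.00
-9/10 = -0.90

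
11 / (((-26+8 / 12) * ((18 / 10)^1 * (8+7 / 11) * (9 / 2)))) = -121 / 19494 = -0.01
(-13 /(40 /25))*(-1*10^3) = 8125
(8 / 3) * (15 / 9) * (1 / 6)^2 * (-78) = -260 / 27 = -9.63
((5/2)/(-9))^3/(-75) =5/17496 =0.00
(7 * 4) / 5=28 / 5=5.60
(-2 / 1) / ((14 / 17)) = -17 / 7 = -2.43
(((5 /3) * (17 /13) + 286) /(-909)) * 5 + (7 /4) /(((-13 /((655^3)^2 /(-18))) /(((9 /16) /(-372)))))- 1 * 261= -502469521039313502907 /562678272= -892996133035.88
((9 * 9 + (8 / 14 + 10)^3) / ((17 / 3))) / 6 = 37.13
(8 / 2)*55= 220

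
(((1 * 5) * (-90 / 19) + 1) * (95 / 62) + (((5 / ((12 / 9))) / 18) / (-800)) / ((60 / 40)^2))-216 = -67163071 / 267840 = -250.76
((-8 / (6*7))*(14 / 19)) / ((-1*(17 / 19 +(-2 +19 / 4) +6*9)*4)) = 0.00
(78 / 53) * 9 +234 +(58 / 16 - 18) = 98737 / 424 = 232.87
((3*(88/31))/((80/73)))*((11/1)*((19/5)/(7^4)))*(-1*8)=-1.08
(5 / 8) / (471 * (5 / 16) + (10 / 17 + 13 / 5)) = 850 / 204511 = 0.00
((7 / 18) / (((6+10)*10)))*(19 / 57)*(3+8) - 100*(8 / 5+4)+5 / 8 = -4832923 / 8640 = -559.37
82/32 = 41/16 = 2.56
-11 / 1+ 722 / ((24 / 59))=21167 / 12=1763.92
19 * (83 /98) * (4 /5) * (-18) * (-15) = 170316 /49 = 3475.84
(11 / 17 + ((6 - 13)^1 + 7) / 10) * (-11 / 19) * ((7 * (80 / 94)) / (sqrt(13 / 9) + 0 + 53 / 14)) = -226250640 / 345109673 + 19921440 * sqrt(13) / 345109673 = -0.45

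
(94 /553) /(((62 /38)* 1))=1786 /17143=0.10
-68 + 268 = 200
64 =64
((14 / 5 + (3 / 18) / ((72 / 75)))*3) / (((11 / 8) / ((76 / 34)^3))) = 58740476 / 810645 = 72.46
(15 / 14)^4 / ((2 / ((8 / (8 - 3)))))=10125 / 9604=1.05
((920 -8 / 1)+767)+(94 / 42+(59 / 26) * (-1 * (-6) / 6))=919195 / 546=1683.51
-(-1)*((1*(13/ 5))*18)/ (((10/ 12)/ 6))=8424/ 25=336.96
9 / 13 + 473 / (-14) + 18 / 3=-4931 / 182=-27.09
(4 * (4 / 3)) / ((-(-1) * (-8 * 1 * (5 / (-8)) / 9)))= 48 / 5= 9.60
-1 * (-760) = 760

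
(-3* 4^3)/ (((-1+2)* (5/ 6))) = -1152/ 5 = -230.40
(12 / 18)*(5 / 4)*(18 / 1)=15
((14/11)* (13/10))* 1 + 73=4106/55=74.65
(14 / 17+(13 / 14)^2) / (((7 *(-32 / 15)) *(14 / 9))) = -758295 / 10449152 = -0.07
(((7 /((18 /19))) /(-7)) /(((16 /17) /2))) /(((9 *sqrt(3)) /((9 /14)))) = -323 *sqrt(3) /6048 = -0.09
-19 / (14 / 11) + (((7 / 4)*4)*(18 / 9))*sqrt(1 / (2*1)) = -209 / 14 + 7*sqrt(2) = -5.03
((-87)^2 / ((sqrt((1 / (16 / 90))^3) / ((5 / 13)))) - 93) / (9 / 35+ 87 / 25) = -5425 / 218+ 235480 *sqrt(10) / 12753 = 33.51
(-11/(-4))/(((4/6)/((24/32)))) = 99/32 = 3.09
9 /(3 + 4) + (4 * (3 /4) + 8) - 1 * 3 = 65 /7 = 9.29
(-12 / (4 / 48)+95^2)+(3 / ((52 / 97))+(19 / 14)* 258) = 3362173 / 364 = 9236.74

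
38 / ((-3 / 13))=-494 / 3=-164.67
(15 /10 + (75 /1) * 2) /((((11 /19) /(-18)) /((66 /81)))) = -3838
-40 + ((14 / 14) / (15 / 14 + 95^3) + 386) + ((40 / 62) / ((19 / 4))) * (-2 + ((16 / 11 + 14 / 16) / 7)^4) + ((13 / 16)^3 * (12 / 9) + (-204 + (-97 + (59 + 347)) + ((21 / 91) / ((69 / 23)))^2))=58250039973191667038025253 / 129028457584069327764480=451.45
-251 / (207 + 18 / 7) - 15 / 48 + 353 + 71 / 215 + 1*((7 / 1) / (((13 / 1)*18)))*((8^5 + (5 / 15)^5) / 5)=547.87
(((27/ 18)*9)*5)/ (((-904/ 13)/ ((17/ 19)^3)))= -8622315/ 12401072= -0.70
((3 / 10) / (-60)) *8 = -1 / 25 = -0.04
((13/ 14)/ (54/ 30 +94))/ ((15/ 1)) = 13/ 20118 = 0.00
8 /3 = 2.67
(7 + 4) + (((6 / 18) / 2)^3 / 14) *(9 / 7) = 25873 / 2352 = 11.00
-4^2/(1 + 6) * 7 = -16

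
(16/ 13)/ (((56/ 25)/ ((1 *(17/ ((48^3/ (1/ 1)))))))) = 0.00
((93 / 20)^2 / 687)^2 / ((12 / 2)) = 2770563 / 16781120000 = 0.00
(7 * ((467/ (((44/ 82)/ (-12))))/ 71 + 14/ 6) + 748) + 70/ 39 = -8027287/ 30459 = -263.54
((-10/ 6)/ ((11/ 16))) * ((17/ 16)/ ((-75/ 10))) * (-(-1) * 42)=14.42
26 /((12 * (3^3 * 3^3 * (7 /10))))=0.00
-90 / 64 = -45 / 32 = -1.41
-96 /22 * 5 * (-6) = 1440 /11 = 130.91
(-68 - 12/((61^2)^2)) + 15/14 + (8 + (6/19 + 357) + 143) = 1625626342777/3682993706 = 441.39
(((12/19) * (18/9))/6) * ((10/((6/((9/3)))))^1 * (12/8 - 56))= -1090/19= -57.37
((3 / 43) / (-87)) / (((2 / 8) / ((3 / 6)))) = -2 / 1247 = -0.00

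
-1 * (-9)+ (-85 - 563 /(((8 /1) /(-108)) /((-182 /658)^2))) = 505.48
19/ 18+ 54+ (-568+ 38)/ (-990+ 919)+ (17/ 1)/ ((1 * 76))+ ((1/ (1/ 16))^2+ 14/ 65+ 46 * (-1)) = 272.96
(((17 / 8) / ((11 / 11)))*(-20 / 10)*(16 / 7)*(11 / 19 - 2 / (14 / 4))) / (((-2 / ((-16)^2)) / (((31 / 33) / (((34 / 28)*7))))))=31744 / 30723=1.03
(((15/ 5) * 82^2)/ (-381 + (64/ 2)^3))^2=406909584/ 1048917769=0.39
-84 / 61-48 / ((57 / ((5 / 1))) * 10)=-2084 / 1159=-1.80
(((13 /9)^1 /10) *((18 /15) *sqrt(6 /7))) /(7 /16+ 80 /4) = 208 *sqrt(42) /171675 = 0.01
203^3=8365427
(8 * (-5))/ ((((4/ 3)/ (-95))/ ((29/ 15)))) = 5510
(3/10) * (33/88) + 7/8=79/80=0.99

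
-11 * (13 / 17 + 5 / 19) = -3652 / 323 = -11.31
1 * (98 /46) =49 /23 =2.13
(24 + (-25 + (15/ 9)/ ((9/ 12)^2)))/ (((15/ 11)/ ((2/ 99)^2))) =212/ 360855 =0.00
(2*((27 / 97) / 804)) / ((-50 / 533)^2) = 0.08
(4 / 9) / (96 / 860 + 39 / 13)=860 / 6021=0.14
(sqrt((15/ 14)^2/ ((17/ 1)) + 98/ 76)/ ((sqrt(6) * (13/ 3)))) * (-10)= -5 * sqrt(166491642)/ 58786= -1.10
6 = 6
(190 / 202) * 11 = 1045 / 101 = 10.35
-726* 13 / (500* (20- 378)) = 0.05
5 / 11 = 0.45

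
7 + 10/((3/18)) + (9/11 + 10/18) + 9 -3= 7363/99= 74.37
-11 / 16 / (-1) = 11 / 16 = 0.69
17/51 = 1/3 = 0.33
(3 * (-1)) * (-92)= 276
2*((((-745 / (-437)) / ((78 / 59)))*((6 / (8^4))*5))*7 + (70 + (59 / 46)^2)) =38379521503 / 267597824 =143.42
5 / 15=1 / 3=0.33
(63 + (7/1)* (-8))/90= 7/90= 0.08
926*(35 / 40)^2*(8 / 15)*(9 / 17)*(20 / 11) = 68061 / 187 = 363.96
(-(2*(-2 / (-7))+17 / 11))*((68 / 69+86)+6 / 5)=-4959112 / 26565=-186.68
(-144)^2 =20736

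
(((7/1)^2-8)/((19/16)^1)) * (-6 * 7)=-1450.11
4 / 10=2 / 5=0.40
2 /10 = 1 /5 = 0.20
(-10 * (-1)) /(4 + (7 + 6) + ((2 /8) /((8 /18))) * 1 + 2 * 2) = 32 /69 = 0.46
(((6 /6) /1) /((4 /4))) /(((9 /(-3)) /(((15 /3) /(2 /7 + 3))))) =-35 /69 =-0.51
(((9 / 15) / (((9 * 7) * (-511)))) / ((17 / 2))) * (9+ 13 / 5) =-116 / 4560675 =-0.00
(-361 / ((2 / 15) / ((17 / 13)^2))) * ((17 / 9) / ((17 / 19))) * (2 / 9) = -9911255 / 4563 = -2172.09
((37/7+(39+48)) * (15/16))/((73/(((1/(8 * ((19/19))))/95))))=51/32704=0.00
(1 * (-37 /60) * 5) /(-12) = 37 /144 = 0.26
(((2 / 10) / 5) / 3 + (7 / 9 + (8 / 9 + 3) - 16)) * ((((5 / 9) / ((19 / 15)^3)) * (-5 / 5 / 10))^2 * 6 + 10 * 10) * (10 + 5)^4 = -5392405416830625 / 94091762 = -57310069.47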